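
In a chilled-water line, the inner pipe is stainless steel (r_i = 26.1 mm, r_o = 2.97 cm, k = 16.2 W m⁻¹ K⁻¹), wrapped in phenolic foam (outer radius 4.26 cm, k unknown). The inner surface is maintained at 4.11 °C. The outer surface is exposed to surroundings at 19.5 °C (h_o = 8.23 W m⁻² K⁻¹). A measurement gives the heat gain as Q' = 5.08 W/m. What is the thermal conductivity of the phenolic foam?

k = 0.0223 W/m·K

ΣR = ΔT/Q' = |4.11 − 19.5|/5.08 = 3.030 m·K/W
Known resistances:
  R'_stainless steel = ln(0.0297/0.0261)/(2πk) = 0.1292/(2π·16.2) = 0.001269 m·K/W
  R'_conv,out = 1/(2πr h) = 1/(2π·0.0426·8.23) = 0.4540 m·K/W
R_phenolic foam = ΣR − ΣR_known = 3.030 − 0.4553 = 2.575 m·K/W
ln(r₂/r₁)/(2πk) = 2.575 ⇒ k = 0.3607/(2π·2.575) = 0.0223 W/m·K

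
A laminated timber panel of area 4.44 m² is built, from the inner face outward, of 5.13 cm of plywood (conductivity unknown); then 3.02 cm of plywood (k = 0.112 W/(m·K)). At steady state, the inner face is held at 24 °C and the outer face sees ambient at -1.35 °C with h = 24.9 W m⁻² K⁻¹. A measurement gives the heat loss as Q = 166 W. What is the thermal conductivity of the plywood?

ΣR = ΔT/Q = |24 − -1.35|/166 = 0.1527 K/W
Known resistances:
  R_plywood = L/(kA) = 0.0302/(0.112·4.44) = 0.06073 K/W
  R_conv,out = 1/(hA) = 1/(24.9·4.44) = 0.009045 K/W
R_plywood = ΣR − ΣR_known = 0.1527 − 0.06978 = 0.08292 K/W
L/(kA) = 0.08292 ⇒ k = 0.0513/(0.08292·4.44) = 0.139 W/m·K

k = 0.139 W/m·K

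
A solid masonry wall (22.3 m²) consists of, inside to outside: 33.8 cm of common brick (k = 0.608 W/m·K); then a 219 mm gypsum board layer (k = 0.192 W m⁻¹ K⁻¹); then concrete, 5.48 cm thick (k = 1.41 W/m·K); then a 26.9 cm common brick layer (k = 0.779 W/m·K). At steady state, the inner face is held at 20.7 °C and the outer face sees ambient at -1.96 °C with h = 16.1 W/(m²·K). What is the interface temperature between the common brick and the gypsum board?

Treat each layer as a resistance in series:
  R_common brick = L/(kA) = 0.338/(0.608·22.3) = 0.02493 K/W
  R_gypsum board = L/(kA) = 0.219/(0.192·22.3) = 0.05115 K/W
  R_concrete = L/(kA) = 0.0548/(1.41·22.3) = 0.001743 K/W
  R_common brick = L/(kA) = 0.269/(0.779·22.3) = 0.01548 K/W
  R_conv,out = 1/(hA) = 1/(16.1·22.3) = 0.002785 K/W
ΣR = 0.02493 + 0.05115 + 0.001743 + 0.01548 + 0.002785 = 0.09609 K/W
Q = ΔT/ΣR = (20.7 °C − -1.96 °C)/0.09609 = 235.8 W
From the inner boundary to the common brick/gypsum board interface, ΣR_partial = 0.02493 K/W.
T_interface = T_in − Q·ΣR_partial = 20.7 °C − (235.8)(0.02493) = 14.8 °C

T = 14.8 °C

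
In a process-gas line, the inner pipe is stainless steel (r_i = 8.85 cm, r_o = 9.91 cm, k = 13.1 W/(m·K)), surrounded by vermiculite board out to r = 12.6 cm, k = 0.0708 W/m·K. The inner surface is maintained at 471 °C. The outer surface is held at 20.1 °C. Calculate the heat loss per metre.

Series thermal resistances, inner to outer:
  R'_stainless steel = ln(0.0991/0.0885)/(2πk) = 0.1131/(2π·13.1) = 0.001374 m·K/W
  R'_vermiculite board = ln(0.126/0.0991)/(2πk) = 0.2402/(2π·0.0708) = 0.5399 m·K/W
ΣR = 0.001374 + 0.5399 = 0.5413 m·K/W
Q' = ΔT/ΣR = (471 °C − 20.1 °C)/0.5413 = 833 W/m

Q' = 833 W/m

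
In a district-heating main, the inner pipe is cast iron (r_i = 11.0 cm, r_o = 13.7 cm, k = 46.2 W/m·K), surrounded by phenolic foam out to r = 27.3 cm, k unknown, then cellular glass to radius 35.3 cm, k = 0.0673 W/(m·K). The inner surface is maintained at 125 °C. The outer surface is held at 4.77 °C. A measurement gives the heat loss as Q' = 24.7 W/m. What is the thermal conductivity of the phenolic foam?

k = 0.0258 W/m·K

ΣR = ΔT/Q' = |125 − 4.77|/24.7 = 4.868 m·K/W
Known resistances:
  R'_cast iron = ln(0.137/0.110)/(2πk) = 0.2195/(2π·46.2) = 7.562×10^-4 m·K/W
  R'_cellular glass = ln(0.353/0.273)/(2πk) = 0.2570/(2π·0.0673) = 0.6078 m·K/W
R_phenolic foam = ΣR − ΣR_known = 4.868 − 0.6086 = 4.259 m·K/W
ln(r₂/r₁)/(2πk) = 4.259 ⇒ k = 0.6895/(2π·4.259) = 0.0258 W/m·K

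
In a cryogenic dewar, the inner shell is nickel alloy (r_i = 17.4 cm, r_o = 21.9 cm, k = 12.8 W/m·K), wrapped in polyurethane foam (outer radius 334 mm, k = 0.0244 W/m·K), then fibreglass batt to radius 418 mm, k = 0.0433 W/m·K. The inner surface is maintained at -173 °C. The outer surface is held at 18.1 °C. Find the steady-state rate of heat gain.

Series thermal resistances, inner to outer:
  R_nickel alloy = (1/0.174 − 1/0.219)/(4πk) = 1.181/(4π·12.8) = 0.007342 K/W
  R_polyurethane foam = (1/0.219 − 1/0.334)/(4πk) = 1.572/(4π·0.0244) = 5.128 K/W
  R_fibreglass batt = (1/0.334 − 1/0.418)/(4πk) = 0.6017/(4π·0.0433) = 1.106 K/W
ΣR = 0.007342 + 5.128 + 1.106 = 6.241 K/W
Q = ΔT/ΣR = (-173 °C − 18.1 °C)/6.241 = -30.6 W
(Negative Q ⇒ heat flows inward; heat gain = 30.6 W.)

Q = 30.6 W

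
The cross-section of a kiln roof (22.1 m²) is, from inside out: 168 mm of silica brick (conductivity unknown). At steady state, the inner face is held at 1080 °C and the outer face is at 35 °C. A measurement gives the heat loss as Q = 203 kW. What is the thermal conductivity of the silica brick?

k = 1.48 W/m·K

ΣR = ΔT/Q = |1080 − 35|/2.03×10^5 = 0.005148 K/W
L/(kA) = 0.005148 ⇒ k = 0.168/(0.005148·22.1) = 1.48 W/m·K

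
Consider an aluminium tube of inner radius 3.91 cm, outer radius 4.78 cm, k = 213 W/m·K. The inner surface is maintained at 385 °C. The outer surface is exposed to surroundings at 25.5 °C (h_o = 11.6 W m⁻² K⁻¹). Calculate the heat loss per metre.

Q' = 1250 W/m

Series thermal resistances, inner to outer:
  R'_aluminium = ln(0.0478/0.0391)/(2πk) = 0.2009/(2π·213) = 1.501×10^-4 m·K/W
  R'_conv,out = 1/(2πr h) = 1/(2π·0.0478·11.6) = 0.2870 m·K/W
ΣR = 1.501×10^-4 + 0.2870 = 0.2872 m·K/W
Q' = ΔT/ΣR = (385 °C − 25.5 °C)/0.2872 = 1250 W/m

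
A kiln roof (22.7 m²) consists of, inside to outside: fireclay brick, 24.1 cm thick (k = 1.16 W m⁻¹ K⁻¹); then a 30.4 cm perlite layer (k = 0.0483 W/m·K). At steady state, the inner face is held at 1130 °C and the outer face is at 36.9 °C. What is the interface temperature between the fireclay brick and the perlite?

T = 1095 °C

Resistance network (inner→outer):
  R_fireclay brick = L/(kA) = 0.241/(1.16·22.7) = 0.009152 K/W
  R_perlite = L/(kA) = 0.304/(0.0483·22.7) = 0.2773 K/W
ΣR = 0.009152 + 0.2773 = 0.2865 K/W
Q = ΔT/ΣR = (1130 °C − 36.9 °C)/0.2865 = 3815 W
From the inner boundary to the fireclay brick/perlite interface, ΣR_partial = 0.009152 K/W.
T_interface = T_in − Q·ΣR_partial = 1130 °C − (3815)(0.009152) = 1095 °C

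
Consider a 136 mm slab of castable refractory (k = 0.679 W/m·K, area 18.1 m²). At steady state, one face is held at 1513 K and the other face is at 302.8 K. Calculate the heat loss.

Q = 1.09×10^5 W

Q = kA·ΔT/L = 0.679 × 18.1 × |1513 K − 302.8 K| / 0.136 = 1.09×10^5 W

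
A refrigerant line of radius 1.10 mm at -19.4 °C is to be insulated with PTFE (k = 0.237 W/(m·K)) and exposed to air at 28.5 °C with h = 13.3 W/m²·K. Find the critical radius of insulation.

r_cr = 1.78 cm

For a cylinder, r_cr = k_ins/h = 0.237/13.3 = 0.0178 m = 1.78 cm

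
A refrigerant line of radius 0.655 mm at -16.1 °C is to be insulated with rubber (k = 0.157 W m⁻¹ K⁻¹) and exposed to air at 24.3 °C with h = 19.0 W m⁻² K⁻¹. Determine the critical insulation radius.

For a cylinder, r_cr = k_ins/h = 0.157/19.0 = 0.00826 m = 0.826 cm

r_cr = 0.826 cm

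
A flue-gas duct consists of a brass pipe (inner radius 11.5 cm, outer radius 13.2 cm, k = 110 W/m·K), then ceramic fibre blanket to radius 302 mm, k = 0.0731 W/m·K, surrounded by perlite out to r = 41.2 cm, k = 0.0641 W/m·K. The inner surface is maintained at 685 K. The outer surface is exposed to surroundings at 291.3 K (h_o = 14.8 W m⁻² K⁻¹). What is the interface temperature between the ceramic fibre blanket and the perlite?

T = 412 K

Resistance network (inner→outer):
  R'_brass = ln(0.132/0.115)/(2πk) = 0.1379/(2π·110) = 1.995×10^-4 m·K/W
  R'_ceramic fibre blanket = ln(0.302/0.132)/(2πk) = 0.8276/(2π·0.0731) = 1.802 m·K/W
  R'_perlite = ln(0.412/0.302)/(2πk) = 0.3106/(2π·0.0641) = 0.7712 m·K/W
  R'_conv,out = 1/(2πr h) = 1/(2π·0.412·14.8) = 0.02610 m·K/W
ΣR = 1.995×10^-4 + 1.802 + 0.7712 + 0.02610 = 2.599 m·K/W
Q' = ΔT/ΣR = (685 K − 291.3 K)/2.599 = 151.5 W/m
From the inner boundary to the ceramic fibre blanket/perlite interface, ΣR_partial = 1.802 m·K/W.
T_interface = T_in − Q'·ΣR_partial = 685 K − (151.5)(1.802) = 412 K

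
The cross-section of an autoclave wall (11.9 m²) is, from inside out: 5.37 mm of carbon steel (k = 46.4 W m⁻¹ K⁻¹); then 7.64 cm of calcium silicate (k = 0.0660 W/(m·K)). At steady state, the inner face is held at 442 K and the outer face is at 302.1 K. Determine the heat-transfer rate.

Q = 1440 W

Treat each layer as a resistance in series:
  R_carbon steel = L/(kA) = 0.00537/(46.4·11.9) = 9.725×10^-6 K/W
  R_calcium silicate = L/(kA) = 0.0764/(0.0660·11.9) = 0.09728 K/W
ΣR = 9.725×10^-6 + 0.09728 = 0.09729 K/W
Q = ΔT/ΣR = (442 K − 302.1 K)/0.09729 = 1440 W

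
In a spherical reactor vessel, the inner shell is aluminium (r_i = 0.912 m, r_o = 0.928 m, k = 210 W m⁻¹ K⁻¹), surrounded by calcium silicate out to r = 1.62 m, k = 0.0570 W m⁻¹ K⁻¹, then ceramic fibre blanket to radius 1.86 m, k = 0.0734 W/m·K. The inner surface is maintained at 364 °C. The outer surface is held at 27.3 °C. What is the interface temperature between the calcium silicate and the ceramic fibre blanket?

T = 67.2 °C

Series thermal resistances, inner to outer:
  R_aluminium = (1/0.912 − 1/0.928)/(4πk) = 0.01891/(4π·210) = 7.164×10^-6 K/W
  R_calcium silicate = (1/0.928 − 1/1.62)/(4πk) = 0.4603/(4π·0.0570) = 0.6426 K/W
  R_ceramic fibre blanket = (1/1.62 − 1/1.86)/(4πk) = 0.07965/(4π·0.0734) = 0.08635 K/W
ΣR = 7.164×10^-6 + 0.6426 + 0.08635 = 0.7290 K/W
Q = ΔT/ΣR = (364 °C − 27.3 °C)/0.7290 = 461.9 W
From the inner boundary to the calcium silicate/ceramic fibre blanket interface, ΣR_partial = 0.6426 K/W.
T_interface = T_in − Q·ΣR_partial = 364 °C − (461.9)(0.6426) = 67.2 °C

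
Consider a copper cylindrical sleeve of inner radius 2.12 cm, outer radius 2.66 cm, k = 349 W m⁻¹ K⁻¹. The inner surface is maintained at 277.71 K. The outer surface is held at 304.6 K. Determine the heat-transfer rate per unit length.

Q' = 260 kW/m

Q' = 2πk·ΔT/ln(r₂/r₁) = 2π × 349 × 26.89 / ln(0.0266/0.0212) = 2.60×10^5 W/m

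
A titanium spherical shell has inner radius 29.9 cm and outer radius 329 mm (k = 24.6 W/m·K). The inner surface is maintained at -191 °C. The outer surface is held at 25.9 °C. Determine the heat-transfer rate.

Q = 4πk·ΔT/(1/r₁ − 1/r₂) = 4π × 24.6 × 216.9 / (1/0.299 − 1/0.329) = 2.20×10^5 W

Q = 2.20×10^5 W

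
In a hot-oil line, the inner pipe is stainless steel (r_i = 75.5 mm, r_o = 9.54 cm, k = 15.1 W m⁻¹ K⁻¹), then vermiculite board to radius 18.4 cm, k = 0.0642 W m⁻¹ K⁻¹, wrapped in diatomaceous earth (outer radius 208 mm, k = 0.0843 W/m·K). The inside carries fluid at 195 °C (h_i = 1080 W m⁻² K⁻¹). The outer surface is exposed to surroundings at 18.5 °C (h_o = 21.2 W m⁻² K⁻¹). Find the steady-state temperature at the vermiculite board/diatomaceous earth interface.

T = 43.4 °C

Series thermal resistances, inner to outer:
  R'_conv,in = 1/(2πr h) = 1/(2π·0.0755·1080) = 0.001952 m·K/W
  R'_stainless steel = ln(0.0954/0.0755)/(2πk) = 0.2339/(2π·15.1) = 0.002466 m·K/W
  R'_vermiculite board = ln(0.184/0.0954)/(2πk) = 0.6569/(2π·0.0642) = 1.628 m·K/W
  R'_diatomaceous earth = ln(0.208/0.184)/(2πk) = 0.1226/(2π·0.0843) = 0.2315 m·K/W
  R'_conv,out = 1/(2πr h) = 1/(2π·0.208·21.2) = 0.03609 m·K/W
ΣR = 0.001952 + 0.002466 + 1.628 + 0.2315 + 0.03609 = 1.900 m·K/W
Q' = ΔT/ΣR = (195 °C − 18.5 °C)/1.900 = 92.89 W/m
From the inner boundary to the vermiculite board/diatomaceous earth interface, ΣR_partial = 1.632 m·K/W.
T_interface = T_in − Q'·ΣR_partial = 195 °C − (92.89)(1.632) = 43.4 °C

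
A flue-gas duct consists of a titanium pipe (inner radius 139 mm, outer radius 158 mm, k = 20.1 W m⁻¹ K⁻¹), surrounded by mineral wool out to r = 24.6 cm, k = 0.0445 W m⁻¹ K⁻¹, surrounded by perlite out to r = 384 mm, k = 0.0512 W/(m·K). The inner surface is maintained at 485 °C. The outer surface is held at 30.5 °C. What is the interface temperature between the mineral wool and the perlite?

T = 242 °C

Treat each layer as a resistance in series:
  R'_titanium = ln(0.158/0.139)/(2πk) = 0.1281/(2π·20.1) = 0.001014 m·K/W
  R'_mineral wool = ln(0.246/0.158)/(2πk) = 0.4427/(2π·0.0445) = 1.583 m·K/W
  R'_perlite = ln(0.384/0.246)/(2πk) = 0.4453/(2π·0.0512) = 1.384 m·K/W
ΣR = 0.001014 + 1.583 + 1.384 = 2.968 m·K/W
Q' = ΔT/ΣR = (485 °C − 30.5 °C)/2.968 = 153.1 W/m
From the inner boundary to the mineral wool/perlite interface, ΣR_partial = 1.584 m·K/W.
T_interface = T_in − Q'·ΣR_partial = 485 °C − (153.1)(1.584) = 242 °C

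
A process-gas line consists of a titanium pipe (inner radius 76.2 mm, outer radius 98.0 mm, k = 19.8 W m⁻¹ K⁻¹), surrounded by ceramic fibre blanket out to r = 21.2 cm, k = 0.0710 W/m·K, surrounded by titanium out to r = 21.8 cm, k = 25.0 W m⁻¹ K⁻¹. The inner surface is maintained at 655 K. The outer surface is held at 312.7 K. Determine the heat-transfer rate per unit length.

Series thermal resistances, inner to outer:
  R'_titanium = ln(0.0980/0.0762)/(2πk) = 0.2516/(2π·19.8) = 0.002022 m·K/W
  R'_ceramic fibre blanket = ln(0.212/0.0980)/(2πk) = 0.7716/(2π·0.0710) = 1.730 m·K/W
  R'_titanium = ln(0.218/0.212)/(2πk) = 0.02791/(2π·25.0) = 1.777×10^-4 m·K/W
ΣR = 0.002022 + 1.730 + 1.777×10^-4 = 1.732 m·K/W
Q' = ΔT/ΣR = (655 K − 312.7 K)/1.732 = 198 W/m

Q' = 198 W/m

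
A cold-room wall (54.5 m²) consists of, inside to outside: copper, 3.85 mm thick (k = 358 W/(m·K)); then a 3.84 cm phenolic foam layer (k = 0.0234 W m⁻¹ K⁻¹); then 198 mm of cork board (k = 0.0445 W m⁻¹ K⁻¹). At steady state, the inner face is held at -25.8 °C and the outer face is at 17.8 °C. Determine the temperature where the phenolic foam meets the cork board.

T = -14.1 °C

Resistance network (inner→outer):
  R_copper = L/(kA) = 0.00385/(358·54.5) = 1.973×10^-7 K/W
  R_phenolic foam = L/(kA) = 0.0384/(0.0234·54.5) = 0.03011 K/W
  R_cork board = L/(kA) = 0.198/(0.0445·54.5) = 0.08164 K/W
ΣR = 1.973×10^-7 + 0.03011 + 0.08164 = 0.1118 K/W
Q = ΔT/ΣR = (-25.8 °C − 17.8 °C)/0.1118 = -390.0 W
From the inner boundary to the phenolic foam/cork board interface, ΣR_partial = 0.03011 K/W.
T_interface = T_in − Q·ΣR_partial = -25.8 °C − (-390.0)(0.03011) = -14.1 °C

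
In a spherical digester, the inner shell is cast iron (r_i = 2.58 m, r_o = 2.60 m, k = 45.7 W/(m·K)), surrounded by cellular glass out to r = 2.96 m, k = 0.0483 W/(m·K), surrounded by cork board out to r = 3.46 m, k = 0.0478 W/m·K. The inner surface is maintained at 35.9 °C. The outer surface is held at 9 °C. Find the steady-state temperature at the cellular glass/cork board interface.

T = 22.8 °C

Treat each layer as a resistance in series:
  R_cast iron = (1/2.58 − 1/2.60)/(4πk) = 0.002982/(4π·45.7) = 5.192×10^-6 K/W
  R_cellular glass = (1/2.60 − 1/2.96)/(4πk) = 0.04678/(4π·0.0483) = 0.07707 K/W
  R_cork board = (1/2.96 − 1/3.46)/(4πk) = 0.04882/(4π·0.0478) = 0.08128 K/W
ΣR = 5.192×10^-6 + 0.07707 + 0.08128 = 0.1584 K/W
Q = ΔT/ΣR = (35.9 °C − 9 °C)/0.1584 = 169.8 W
From the inner boundary to the cellular glass/cork board interface, ΣR_partial = 0.07708 K/W.
T_interface = T_in − Q·ΣR_partial = 35.9 °C − (169.8)(0.07708) = 22.8 °C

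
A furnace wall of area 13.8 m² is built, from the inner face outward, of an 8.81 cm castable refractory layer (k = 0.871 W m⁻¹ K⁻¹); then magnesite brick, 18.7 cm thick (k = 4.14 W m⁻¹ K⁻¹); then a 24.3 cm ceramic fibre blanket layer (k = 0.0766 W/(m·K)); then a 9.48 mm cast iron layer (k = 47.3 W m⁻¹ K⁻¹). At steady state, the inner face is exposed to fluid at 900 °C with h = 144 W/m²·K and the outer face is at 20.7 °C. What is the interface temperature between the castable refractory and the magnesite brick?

T = 871 °C

Resistance network (inner→outer):
  R_conv,in = 1/(hA) = 1/(144·13.8) = 5.032×10^-4 K/W
  R_castable refractory = L/(kA) = 0.0881/(0.871·13.8) = 0.007330 K/W
  R_magnesite brick = L/(kA) = 0.187/(4.14·13.8) = 0.003273 K/W
  R_ceramic fibre blanket = L/(kA) = 0.243/(0.0766·13.8) = 0.2299 K/W
  R_cast iron = L/(kA) = 0.00948/(47.3·13.8) = 1.452×10^-5 K/W
ΣR = 5.032×10^-4 + 0.007330 + 0.003273 + 0.2299 + 1.452×10^-5 = 0.2410 K/W
Q = ΔT/ΣR = (900 °C − 20.7 °C)/0.2410 = 3649 W
From the inner boundary to the castable refractory/magnesite brick interface, ΣR_partial = 0.007833 K/W.
T_interface = T_in − Q·ΣR_partial = 900 °C − (3649)(0.007833) = 871 °C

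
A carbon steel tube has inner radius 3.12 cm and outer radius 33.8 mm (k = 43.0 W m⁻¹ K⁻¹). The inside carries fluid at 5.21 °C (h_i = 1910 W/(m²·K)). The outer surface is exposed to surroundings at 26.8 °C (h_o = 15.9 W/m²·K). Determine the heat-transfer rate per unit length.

Q' = 72.2 W/m

Treat each layer as a resistance in series:
  R'_conv,in = 1/(2πr h) = 1/(2π·0.0312·1910) = 0.002671 m·K/W
  R'_carbon steel = ln(0.0338/0.0312)/(2πk) = 0.08004/(2π·43.0) = 2.963×10^-4 m·K/W
  R'_conv,out = 1/(2πr h) = 1/(2π·0.0338·15.9) = 0.2961 m·K/W
ΣR = 0.002671 + 2.963×10^-4 + 0.2961 = 0.2991 m·K/W
Q' = ΔT/ΣR = (5.21 °C − 26.8 °C)/0.2991 = -72.2 W/m
(Negative Q' ⇒ heat flows inward; heat gain = 72.2 W/m.)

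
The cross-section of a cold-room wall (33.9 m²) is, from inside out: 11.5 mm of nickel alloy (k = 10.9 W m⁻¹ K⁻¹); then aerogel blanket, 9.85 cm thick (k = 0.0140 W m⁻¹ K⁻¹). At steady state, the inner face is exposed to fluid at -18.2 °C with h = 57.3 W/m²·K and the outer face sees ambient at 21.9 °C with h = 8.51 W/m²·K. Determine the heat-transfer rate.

Series thermal resistances, inner to outer:
  R_conv,in = 1/(hA) = 1/(57.3·33.9) = 5.148×10^-4 K/W
  R_nickel alloy = L/(kA) = 0.0115/(10.9·33.9) = 3.112×10^-5 K/W
  R_aerogel blanket = L/(kA) = 0.0985/(0.0140·33.9) = 0.2075 K/W
  R_conv,out = 1/(hA) = 1/(8.51·33.9) = 0.003466 K/W
ΣR = 5.148×10^-4 + 3.112×10^-5 + 0.2075 + 0.003466 = 0.2115 K/W
Q = ΔT/ΣR = (-18.2 °C − 21.9 °C)/0.2115 = -190 W
(Negative Q ⇒ heat flows inward; heat gain = 190 W.)

Q = 190 W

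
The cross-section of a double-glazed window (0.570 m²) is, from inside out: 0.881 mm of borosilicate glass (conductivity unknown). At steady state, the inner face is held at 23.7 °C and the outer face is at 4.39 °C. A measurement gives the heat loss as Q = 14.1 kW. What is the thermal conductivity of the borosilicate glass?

ΣR = ΔT/Q = |23.7 − 4.39|/14100 = 0.001370 K/W
L/(kA) = 0.001370 ⇒ k = 8.81×10^-4/(0.001370·0.570) = 1.13 W/m·K

k = 1.13 W/m·K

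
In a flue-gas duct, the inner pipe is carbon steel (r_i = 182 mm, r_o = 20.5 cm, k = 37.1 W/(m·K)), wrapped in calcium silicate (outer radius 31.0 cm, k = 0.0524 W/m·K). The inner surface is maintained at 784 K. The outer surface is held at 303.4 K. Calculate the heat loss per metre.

Q' = 382 W/m

Series thermal resistances, inner to outer:
  R'_carbon steel = ln(0.205/0.182)/(2πk) = 0.1190/(2π·37.1) = 5.105×10^-4 m·K/W
  R'_calcium silicate = ln(0.310/0.205)/(2πk) = 0.4136/(2π·0.0524) = 1.256 m·K/W
ΣR = 5.105×10^-4 + 1.256 = 1.257 m·K/W
Q' = ΔT/ΣR = (784 K − 303.4 K)/1.257 = 382 W/m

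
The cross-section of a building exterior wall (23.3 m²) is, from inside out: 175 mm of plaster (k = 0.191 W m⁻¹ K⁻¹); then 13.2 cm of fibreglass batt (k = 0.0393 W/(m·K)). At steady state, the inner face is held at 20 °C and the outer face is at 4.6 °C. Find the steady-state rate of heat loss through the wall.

Series thermal resistances, inner to outer:
  R_plaster = L/(kA) = 0.175/(0.191·23.3) = 0.03932 K/W
  R_fibreglass batt = L/(kA) = 0.132/(0.0393·23.3) = 0.1442 K/W
ΣR = 0.03932 + 0.1442 = 0.1835 K/W
Q = ΔT/ΣR = (20 °C − 4.6 °C)/0.1835 = 83.9 W

Q = 83.9 W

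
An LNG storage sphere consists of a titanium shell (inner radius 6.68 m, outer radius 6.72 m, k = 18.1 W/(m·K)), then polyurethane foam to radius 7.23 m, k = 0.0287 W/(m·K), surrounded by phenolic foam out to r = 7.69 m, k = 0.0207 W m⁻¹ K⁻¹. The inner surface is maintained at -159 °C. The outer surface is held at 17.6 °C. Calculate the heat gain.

Q = 2.90 kW

Resistance network (inner→outer):
  R_titanium = (1/6.68 − 1/6.72)/(4πk) = 8.911×10^-4/(4π·18.1) = 3.918×10^-6 K/W
  R_polyurethane foam = (1/6.72 − 1/7.23)/(4πk) = 0.01050/(4π·0.0287) = 0.02911 K/W
  R_phenolic foam = (1/7.23 − 1/7.69)/(4πk) = 0.008274/(4π·0.0207) = 0.03181 K/W
ΣR = 3.918×10^-6 + 0.02911 + 0.03181 = 0.06092 K/W
Q = ΔT/ΣR = (-159 °C − 17.6 °C)/0.06092 = -2900 W
(Negative Q ⇒ heat flows inward; heat gain = 2900 W.)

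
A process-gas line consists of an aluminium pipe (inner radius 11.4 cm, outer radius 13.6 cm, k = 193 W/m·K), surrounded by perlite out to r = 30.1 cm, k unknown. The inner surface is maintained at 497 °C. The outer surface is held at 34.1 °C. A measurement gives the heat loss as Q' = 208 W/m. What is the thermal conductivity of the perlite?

ΣR = ΔT/Q' = |497 − 34.1|/208 = 2.225 m·K/W
Known resistances:
  R'_aluminium = ln(0.136/0.114)/(2πk) = 0.1765/(2π·193) = 1.455×10^-4 m·K/W
R_perlite = ΣR − ΣR_known = 2.225 − 1.455×10^-4 = 2.225 m·K/W
ln(r₂/r₁)/(2πk) = 2.225 ⇒ k = 0.7945/(2π·2.225) = 0.0568 W/m·K

k = 0.0568 W/m·K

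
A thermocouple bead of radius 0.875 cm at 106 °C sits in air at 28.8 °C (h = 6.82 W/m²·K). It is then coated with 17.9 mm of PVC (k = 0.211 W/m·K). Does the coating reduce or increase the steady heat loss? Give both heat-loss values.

increases: 0.507 → 1.70 W

Critical radius for a sphere: r_cr = 2k/h = 0.0619 m = 6.19 cm.
Outer radius after coating: r₂ = 0.00875 + 0.0179 = 0.02665 m.
Since r₁ < r_cr and r₂ ≤ r_cr, the coating moves toward the maximum at r_cr — heat loss rises.
Bare: R = 1/(4πr₁²h) = 152.4 K/W; Q = 77.2/152.4 = 0.507 W.
Coated: R = R_cond + R_conv = 45.38 K/W; Q = 77.2/45.38 = 1.70 W.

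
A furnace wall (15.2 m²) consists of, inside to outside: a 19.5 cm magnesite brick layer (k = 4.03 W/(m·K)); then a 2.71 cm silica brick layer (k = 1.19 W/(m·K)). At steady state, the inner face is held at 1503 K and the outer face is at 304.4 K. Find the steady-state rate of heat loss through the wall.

Series thermal resistances, inner to outer:
  R_magnesite brick = L/(kA) = 0.195/(4.03·15.2) = 0.003183 K/W
  R_silica brick = L/(kA) = 0.0271/(1.19·15.2) = 0.001498 K/W
ΣR = 0.003183 + 0.001498 = 0.004681 K/W
Q = ΔT/ΣR = (1503 K − 304.4 K)/0.004681 = 2.56×10^5 W

Q = 256 kW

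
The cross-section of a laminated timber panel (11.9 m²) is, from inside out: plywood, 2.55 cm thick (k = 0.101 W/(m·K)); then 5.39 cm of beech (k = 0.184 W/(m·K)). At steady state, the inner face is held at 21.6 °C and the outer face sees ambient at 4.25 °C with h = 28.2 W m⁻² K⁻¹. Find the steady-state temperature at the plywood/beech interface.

Series thermal resistances, inner to outer:
  R_plywood = L/(kA) = 0.0255/(0.101·11.9) = 0.02122 K/W
  R_beech = L/(kA) = 0.0539/(0.184·11.9) = 0.02462 K/W
  R_conv,out = 1/(hA) = 1/(28.2·11.9) = 0.002980 K/W
ΣR = 0.02122 + 0.02462 + 0.002980 = 0.04882 K/W
Q = ΔT/ΣR = (21.6 °C − 4.25 °C)/0.04882 = 355.4 W
From the inner boundary to the plywood/beech interface, ΣR_partial = 0.02122 K/W.
T_interface = T_in − Q·ΣR_partial = 21.6 °C − (355.4)(0.02122) = 14.1 °C

T = 14.1 °C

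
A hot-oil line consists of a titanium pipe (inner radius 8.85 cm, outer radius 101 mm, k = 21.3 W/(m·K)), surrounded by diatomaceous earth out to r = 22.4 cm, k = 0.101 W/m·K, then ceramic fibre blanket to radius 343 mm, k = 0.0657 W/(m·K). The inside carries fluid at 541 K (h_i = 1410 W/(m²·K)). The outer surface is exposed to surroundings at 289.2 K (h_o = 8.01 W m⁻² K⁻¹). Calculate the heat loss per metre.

Resistance network (inner→outer):
  R'_conv,in = 1/(2πr h) = 1/(2π·0.0885·1410) = 0.001275 m·K/W
  R'_titanium = ln(0.101/0.0885)/(2πk) = 0.1321/(2π·21.3) = 9.872×10^-4 m·K/W
  R'_diatomaceous earth = ln(0.224/0.101)/(2πk) = 0.7965/(2π·0.101) = 1.255 m·K/W
  R'_ceramic fibre blanket = ln(0.343/0.224)/(2πk) = 0.4261/(2π·0.0657) = 1.032 m·K/W
  R'_conv,out = 1/(2πr h) = 1/(2π·0.343·8.01) = 0.05793 m·K/W
ΣR = 0.001275 + 9.872×10^-4 + 1.255 + 1.032 + 0.05793 = 2.347 m·K/W
Q' = ΔT/ΣR = (541 K − 289.2 K)/2.347 = 107 W/m

Q' = 107 W/m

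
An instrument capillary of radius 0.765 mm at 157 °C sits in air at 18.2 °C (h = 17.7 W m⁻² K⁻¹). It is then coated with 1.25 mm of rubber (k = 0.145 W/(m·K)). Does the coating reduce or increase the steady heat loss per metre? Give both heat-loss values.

increases: 11.8 → 25.1 W/m

Critical radius for a cylinder: r_cr = k/h = 0.00819 m = 0.819 cm.
Outer radius after coating: r₂ = 7.65×10^-4 + 0.00125 = 0.002015 m.
Since r₁ < r_cr and r₂ ≤ r_cr, the coating moves toward the maximum at r_cr — heat loss rises.
Bare: R = 1/(2πr₁h) = 11.75 m·K/W; Q = 138.8/11.75 = 11.8 W/m.
Coated: R = R_cond + R_conv = 5.525 m·K/W; Q = 138.8/5.525 = 25.1 W/m.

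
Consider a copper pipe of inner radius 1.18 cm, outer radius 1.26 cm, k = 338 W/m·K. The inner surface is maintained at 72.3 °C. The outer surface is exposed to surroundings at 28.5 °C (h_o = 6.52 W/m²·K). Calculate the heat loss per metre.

Q' = 22.6 W/m

Treat each layer as a resistance in series:
  R'_copper = ln(0.0126/0.0118)/(2πk) = 0.06560/(2π·338) = 3.089×10^-5 m·K/W
  R'_conv,out = 1/(2πr h) = 1/(2π·0.0126·6.52) = 1.937 m·K/W
ΣR = 3.089×10^-5 + 1.937 = 1.937 m·K/W
Q' = ΔT/ΣR = (72.3 °C − 28.5 °C)/1.937 = 22.6 W/m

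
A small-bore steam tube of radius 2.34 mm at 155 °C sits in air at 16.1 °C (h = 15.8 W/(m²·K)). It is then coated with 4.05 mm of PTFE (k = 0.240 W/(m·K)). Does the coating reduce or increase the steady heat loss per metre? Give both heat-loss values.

Critical radius for a cylinder: r_cr = k/h = 0.0152 m = 1.52 cm.
Outer radius after coating: r₂ = 0.00234 + 0.00405 = 0.00639 m.
Since r₁ < r_cr and r₂ ≤ r_cr, the coating moves toward the maximum at r_cr — heat loss rises.
Bare: R = 1/(2πr₁h) = 4.305 m·K/W; Q = 138.9/4.305 = 32.3 W/m.
Coated: R = R_cond + R_conv = 2.243 m·K/W; Q = 138.9/2.243 = 61.9 W/m.

increases: 32.3 → 61.9 W/m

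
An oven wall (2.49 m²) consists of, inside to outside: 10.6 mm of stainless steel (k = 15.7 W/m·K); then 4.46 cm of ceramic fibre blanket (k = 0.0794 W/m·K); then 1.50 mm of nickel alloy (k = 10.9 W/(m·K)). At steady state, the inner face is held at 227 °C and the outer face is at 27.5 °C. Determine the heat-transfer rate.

Q = 883 W

Treat each layer as a resistance in series:
  R_stainless steel = L/(kA) = 0.0106/(15.7·2.49) = 2.711×10^-4 K/W
  R_ceramic fibre blanket = L/(kA) = 0.0446/(0.0794·2.49) = 0.2256 K/W
  R_nickel alloy = L/(kA) = 0.00150/(10.9·2.49) = 5.527×10^-5 K/W
ΣR = 2.711×10^-4 + 0.2256 + 5.527×10^-5 = 0.2259 K/W
Q = ΔT/ΣR = (227 °C − 27.5 °C)/0.2259 = 883 W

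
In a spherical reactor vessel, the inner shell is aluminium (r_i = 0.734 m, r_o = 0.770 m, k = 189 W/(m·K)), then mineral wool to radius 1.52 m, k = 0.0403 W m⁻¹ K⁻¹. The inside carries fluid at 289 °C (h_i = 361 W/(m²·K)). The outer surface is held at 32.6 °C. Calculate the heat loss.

Q = 203 W

Series thermal resistances, inner to outer:
  R_conv,in = 1/(4πr²h) = 1/(4π·0.734²·361) = 4.092×10^-4 K/W
  R_aluminium = (1/0.734 − 1/0.770)/(4πk) = 0.06370/(4π·189) = 2.682×10^-5 K/W
  R_mineral wool = (1/0.770 − 1/1.52)/(4πk) = 0.6408/(4π·0.0403) = 1.265 K/W
ΣR = 4.092×10^-4 + 2.682×10^-5 + 1.265 = 1.265 K/W
Q = ΔT/ΣR = (289 °C − 32.6 °C)/1.265 = 203 W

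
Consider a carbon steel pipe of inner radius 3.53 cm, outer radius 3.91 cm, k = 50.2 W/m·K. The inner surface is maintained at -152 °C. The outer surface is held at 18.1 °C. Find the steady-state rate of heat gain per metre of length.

Q' = 2πk·ΔT/ln(r₂/r₁) = 2π × 50.2 × 170.1 / ln(0.0391/0.0353) = 5.25×10^5 W/m

Q' = 5.25×10^5 W/m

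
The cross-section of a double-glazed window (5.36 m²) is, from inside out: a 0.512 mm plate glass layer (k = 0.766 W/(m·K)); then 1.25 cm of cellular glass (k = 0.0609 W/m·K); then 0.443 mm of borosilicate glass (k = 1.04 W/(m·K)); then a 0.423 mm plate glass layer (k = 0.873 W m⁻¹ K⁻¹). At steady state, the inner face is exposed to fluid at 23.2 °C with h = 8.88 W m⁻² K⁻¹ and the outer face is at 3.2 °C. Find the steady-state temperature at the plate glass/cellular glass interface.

T = 16.1 °C

Treat each layer as a resistance in series:
  R_conv,in = 1/(hA) = 1/(8.88·5.36) = 0.02101 K/W
  R_plate glass = L/(kA) = 5.12×10^-4/(0.766·5.36) = 1.247×10^-4 K/W
  R_cellular glass = L/(kA) = 0.0125/(0.0609·5.36) = 0.03829 K/W
  R_borosilicate glass = L/(kA) = 4.43×10^-4/(1.04·5.36) = 7.947×10^-5 K/W
  R_plate glass = L/(kA) = 4.23×10^-4/(0.873·5.36) = 9.040×10^-5 K/W
ΣR = 0.02101 + 1.247×10^-4 + 0.03829 + 7.947×10^-5 + 9.040×10^-5 = 0.05959 K/W
Q = ΔT/ΣR = (23.2 °C − 3.2 °C)/0.05959 = 335.6 W
From the inner boundary to the plate glass/cellular glass interface, ΣR_partial = 0.02113 K/W.
T_interface = T_in − Q·ΣR_partial = 23.2 °C − (335.6)(0.02113) = 16.1 °C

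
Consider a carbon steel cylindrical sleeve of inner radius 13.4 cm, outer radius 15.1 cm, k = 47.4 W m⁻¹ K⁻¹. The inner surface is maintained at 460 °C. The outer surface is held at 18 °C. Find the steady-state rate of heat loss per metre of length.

Q' = 1.10×10^6 W/m

Q' = 2πk·ΔT/ln(r₂/r₁) = 2π × 47.4 × 442 / ln(0.151/0.134) = 1.10×10^6 W/m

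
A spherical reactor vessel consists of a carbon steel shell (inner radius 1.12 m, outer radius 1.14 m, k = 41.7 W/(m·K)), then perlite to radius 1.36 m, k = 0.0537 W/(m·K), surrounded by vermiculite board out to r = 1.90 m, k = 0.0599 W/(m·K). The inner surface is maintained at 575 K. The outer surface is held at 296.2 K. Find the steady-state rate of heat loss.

Resistance network (inner→outer):
  R_carbon steel = (1/1.12 − 1/1.14)/(4πk) = 0.01566/(4π·41.7) = 2.989×10^-5 K/W
  R_perlite = (1/1.14 − 1/1.36)/(4πk) = 0.1419/(4π·0.0537) = 0.2103 K/W
  R_vermiculite board = (1/1.36 − 1/1.90)/(4πk) = 0.2090/(4π·0.0599) = 0.2776 K/W
ΣR = 2.989×10^-5 + 0.2103 + 0.2776 = 0.4879 K/W
Q = ΔT/ΣR = (575 K − 296.2 K)/0.4879 = 571 W

Q = 571 W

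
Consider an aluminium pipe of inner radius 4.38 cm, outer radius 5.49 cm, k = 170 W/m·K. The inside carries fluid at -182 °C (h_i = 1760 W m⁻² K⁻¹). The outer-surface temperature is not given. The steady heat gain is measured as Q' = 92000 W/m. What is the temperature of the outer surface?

T_out = 27.4 °C

Sum the resistances:
  R'_conv,in = 1/(2πr h) = 1/(2π·0.0438·1760) = 0.002065 m·K/W
  R'_aluminium = ln(0.0549/0.0438)/(2πk) = 0.2259/(2π·170) = 2.115×10^-4 m·K/W
ΣR = 0.002276 m·K/W
ΔT = Q'·ΣR = 92000 × 0.002276 = 209.4 K
Heat flows inward, so T_out = T_in + ΔT = -182 + 209.4 = 27.4 °C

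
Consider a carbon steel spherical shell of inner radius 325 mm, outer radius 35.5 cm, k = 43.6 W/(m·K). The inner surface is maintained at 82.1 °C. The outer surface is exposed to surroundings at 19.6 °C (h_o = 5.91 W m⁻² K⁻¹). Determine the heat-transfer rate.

Treat each layer as a resistance in series:
  R_carbon steel = (1/0.325 − 1/0.355)/(4πk) = 0.2600/(4π·43.6) = 4.746×10^-4 K/W
  R_conv,out = 1/(4πr²h) = 1/(4π·0.355²·5.91) = 0.1068 K/W
ΣR = 4.746×10^-4 + 0.1068 = 0.1073 K/W
Q = ΔT/ΣR = (82.1 °C − 19.6 °C)/0.1073 = 582 W

Q = 582 W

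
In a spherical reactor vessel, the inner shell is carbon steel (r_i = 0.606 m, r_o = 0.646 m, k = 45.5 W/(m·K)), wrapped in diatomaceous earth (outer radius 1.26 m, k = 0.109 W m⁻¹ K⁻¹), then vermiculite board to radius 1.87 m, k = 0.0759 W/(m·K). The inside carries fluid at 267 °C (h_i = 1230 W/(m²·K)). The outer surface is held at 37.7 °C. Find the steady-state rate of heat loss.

Q = 279 W

Series thermal resistances, inner to outer:
  R_conv,in = 1/(4πr²h) = 1/(4π·0.606²·1230) = 1.762×10^-4 K/W
  R_carbon steel = (1/0.606 − 1/0.646)/(4πk) = 0.1022/(4π·45.5) = 1.787×10^-4 K/W
  R_diatomaceous earth = (1/0.646 − 1/1.26)/(4πk) = 0.7543/(4π·0.109) = 0.5507 K/W
  R_vermiculite board = (1/1.26 − 1/1.87)/(4πk) = 0.2589/(4π·0.0759) = 0.2714 K/W
ΣR = 1.762×10^-4 + 1.787×10^-4 + 0.5507 + 0.2714 = 0.8225 K/W
Q = ΔT/ΣR = (267 °C − 37.7 °C)/0.8225 = 279 W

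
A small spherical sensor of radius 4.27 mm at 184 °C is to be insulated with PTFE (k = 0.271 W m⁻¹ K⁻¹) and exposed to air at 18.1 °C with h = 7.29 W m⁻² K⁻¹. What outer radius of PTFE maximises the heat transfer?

For a sphere, r_cr = 2k_ins/h = 2·0.271/7.29 = 0.0743 m = 7.43 cm

r_cr = 7.43 cm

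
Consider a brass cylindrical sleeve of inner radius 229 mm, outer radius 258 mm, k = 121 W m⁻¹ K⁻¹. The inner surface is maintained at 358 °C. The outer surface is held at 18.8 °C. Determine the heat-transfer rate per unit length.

Q' = 2πk·ΔT/ln(r₂/r₁) = 2π × 121 × 339.2 / ln(0.258/0.229) = 2.16×10^6 W/m

Q' = 2160 kW/m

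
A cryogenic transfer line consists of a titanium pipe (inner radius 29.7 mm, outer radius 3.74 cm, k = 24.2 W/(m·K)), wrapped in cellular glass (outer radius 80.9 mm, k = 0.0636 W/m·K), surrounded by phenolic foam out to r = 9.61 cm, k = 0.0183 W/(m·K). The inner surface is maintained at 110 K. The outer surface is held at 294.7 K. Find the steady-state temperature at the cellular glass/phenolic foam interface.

T = 214.1 K

Series thermal resistances, inner to outer:
  R'_titanium = ln(0.0374/0.0297)/(2πk) = 0.2305/(2π·24.2) = 0.001516 m·K/W
  R'_cellular glass = ln(0.0809/0.0374)/(2πk) = 0.7715/(2π·0.0636) = 1.931 m·K/W
  R'_phenolic foam = ln(0.0961/0.0809)/(2πk) = 0.1722/(2π·0.0183) = 1.497 m·K/W
ΣR = 0.001516 + 1.931 + 1.497 = 3.430 m·K/W
Q' = ΔT/ΣR = (110 K − 294.7 K)/3.430 = -53.85 W/m
From the inner boundary to the cellular glass/phenolic foam interface, ΣR_partial = 1.933 m·K/W.
T_interface = T_in − Q'·ΣR_partial = 110 K − (-53.85)(1.933) = 214.1 K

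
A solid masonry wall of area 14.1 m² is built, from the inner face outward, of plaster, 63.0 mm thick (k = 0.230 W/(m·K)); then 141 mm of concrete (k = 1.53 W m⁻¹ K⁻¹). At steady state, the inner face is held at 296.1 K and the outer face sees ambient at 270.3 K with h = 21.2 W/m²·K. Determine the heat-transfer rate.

Q = 880 W

Treat each layer as a resistance in series:
  R_plaster = L/(kA) = 0.0630/(0.230·14.1) = 0.01943 K/W
  R_concrete = L/(kA) = 0.141/(1.53·14.1) = 0.006536 K/W
  R_conv,out = 1/(hA) = 1/(21.2·14.1) = 0.003345 K/W
ΣR = 0.01943 + 0.006536 + 0.003345 = 0.02931 K/W
Q = ΔT/ΣR = (296.1 K − 270.3 K)/0.02931 = 880 W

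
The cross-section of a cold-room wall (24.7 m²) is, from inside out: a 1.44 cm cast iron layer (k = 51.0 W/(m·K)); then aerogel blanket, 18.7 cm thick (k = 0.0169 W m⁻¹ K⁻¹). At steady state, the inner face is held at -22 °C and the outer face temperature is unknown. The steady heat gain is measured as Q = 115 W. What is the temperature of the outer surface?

Series resistances:
  R_cast iron = L/(kA) = 0.0144/(51.0·24.7) = 1.143×10^-5 K/W
  R_aerogel blanket = L/(kA) = 0.187/(0.0169·24.7) = 0.4480 K/W
ΣR = 0.4480 K/W
ΔT = Q·ΣR = 115 × 0.4480 = 51.52 K
Heat flows inward, so T_out = T_in + ΔT = -22 + 51.52 = 29.5 °C

T_out = 29.5 °C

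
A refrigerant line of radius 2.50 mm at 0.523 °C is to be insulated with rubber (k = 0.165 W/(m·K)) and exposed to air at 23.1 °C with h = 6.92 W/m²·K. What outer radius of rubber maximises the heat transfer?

For a cylinder, r_cr = k_ins/h = 0.165/6.92 = 0.0238 m = 2.38 cm

r_cr = 2.38 cm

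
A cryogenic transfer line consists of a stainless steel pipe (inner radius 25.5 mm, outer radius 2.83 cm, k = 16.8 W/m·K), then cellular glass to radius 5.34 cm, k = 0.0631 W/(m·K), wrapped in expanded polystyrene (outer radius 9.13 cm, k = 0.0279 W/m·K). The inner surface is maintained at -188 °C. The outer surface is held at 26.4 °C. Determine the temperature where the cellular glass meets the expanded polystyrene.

T = -114 °C

Series thermal resistances, inner to outer:
  R'_stainless steel = ln(0.0283/0.0255)/(2πk) = 0.1042/(2π·16.8) = 9.870×10^-4 m·K/W
  R'_cellular glass = ln(0.0534/0.0283)/(2πk) = 0.6349/(2π·0.0631) = 1.602 m·K/W
  R'_expanded polystyrene = ln(0.0913/0.0534)/(2πk) = 0.5363/(2π·0.0279) = 3.060 m·K/W
ΣR = 9.870×10^-4 + 1.602 + 3.060 = 4.663 m·K/W
Q' = ΔT/ΣR = (-188 °C − 26.4 °C)/4.663 = -45.98 W/m
From the inner boundary to the cellular glass/expanded polystyrene interface, ΣR_partial = 1.603 m·K/W.
T_interface = T_in − Q'·ΣR_partial = -188 °C − (-45.98)(1.603) = -114 °C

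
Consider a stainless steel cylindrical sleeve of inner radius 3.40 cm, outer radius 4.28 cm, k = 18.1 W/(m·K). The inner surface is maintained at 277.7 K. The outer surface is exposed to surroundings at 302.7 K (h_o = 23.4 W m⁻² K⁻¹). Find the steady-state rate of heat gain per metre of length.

Series thermal resistances, inner to outer:
  R'_stainless steel = ln(0.0428/0.0340)/(2πk) = 0.2302/(2π·18.1) = 0.002024 m·K/W
  R'_conv,out = 1/(2πr h) = 1/(2π·0.0428·23.4) = 0.1589 m·K/W
ΣR = 0.002024 + 0.1589 = 0.1609 m·K/W
Q' = ΔT/ΣR = (277.7 K − 302.7 K)/0.1609 = -155 W/m
(Negative Q' ⇒ heat flows inward; heat gain = 155 W/m.)

Q' = 155 W/m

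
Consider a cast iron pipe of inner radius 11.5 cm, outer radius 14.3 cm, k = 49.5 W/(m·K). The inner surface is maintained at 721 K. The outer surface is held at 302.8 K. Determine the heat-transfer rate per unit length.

Q' = 2πk·ΔT/ln(r₂/r₁) = 2π × 49.5 × 418.2 / ln(0.143/0.115) = 5.97×10^5 W/m

Q' = 597 kW/m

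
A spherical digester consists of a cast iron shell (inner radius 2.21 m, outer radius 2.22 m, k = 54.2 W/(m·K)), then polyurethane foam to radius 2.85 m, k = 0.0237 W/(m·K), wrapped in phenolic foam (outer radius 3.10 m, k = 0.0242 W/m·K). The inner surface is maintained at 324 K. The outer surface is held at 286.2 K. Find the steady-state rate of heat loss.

Q = 88.4 W

Series thermal resistances, inner to outer:
  R_cast iron = (1/2.21 − 1/2.22)/(4πk) = 0.002038/(4π·54.2) = 2.993×10^-6 K/W
  R_polyurethane foam = (1/2.22 − 1/2.85)/(4πk) = 0.09957/(4π·0.0237) = 0.3343 K/W
  R_phenolic foam = (1/2.85 − 1/3.10)/(4πk) = 0.02830/(4π·0.0242) = 0.09305 K/W
ΣR = 2.993×10^-6 + 0.3343 + 0.09305 = 0.4274 K/W
Q = ΔT/ΣR = (324 K − 286.2 K)/0.4274 = 88.4 W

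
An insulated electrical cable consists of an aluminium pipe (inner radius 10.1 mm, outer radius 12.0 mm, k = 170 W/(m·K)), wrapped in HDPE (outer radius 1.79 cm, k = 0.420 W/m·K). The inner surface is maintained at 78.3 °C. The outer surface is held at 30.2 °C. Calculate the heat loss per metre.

Resistance network (inner→outer):
  R'_aluminium = ln(0.0120/0.0101)/(2πk) = 0.1724/(2π·170) = 1.614×10^-4 m·K/W
  R'_HDPE = ln(0.0179/0.0120)/(2πk) = 0.3999/(2π·0.420) = 0.1515 m·K/W
ΣR = 1.614×10^-4 + 0.1515 = 0.1517 m·K/W
Q' = ΔT/ΣR = (78.3 °C − 30.2 °C)/0.1517 = 317 W/m

Q' = 317 W/m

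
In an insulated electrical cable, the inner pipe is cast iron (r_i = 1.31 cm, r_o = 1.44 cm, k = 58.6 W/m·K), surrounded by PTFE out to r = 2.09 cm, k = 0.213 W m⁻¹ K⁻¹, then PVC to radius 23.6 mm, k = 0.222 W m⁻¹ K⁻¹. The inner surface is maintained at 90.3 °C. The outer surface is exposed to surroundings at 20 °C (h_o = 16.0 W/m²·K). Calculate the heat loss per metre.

Treat each layer as a resistance in series:
  R'_cast iron = ln(0.0144/0.0131)/(2πk) = 0.09462/(2π·58.6) = 2.570×10^-4 m·K/W
  R'_PTFE = ln(0.0209/0.0144)/(2πk) = 0.3725/(2π·0.213) = 0.2784 m·K/W
  R'_PVC = ln(0.0236/0.0209)/(2πk) = 0.1215/(2π·0.222) = 0.08710 m·K/W
  R'_conv,out = 1/(2πr h) = 1/(2π·0.0236·16.0) = 0.4215 m·K/W
ΣR = 2.570×10^-4 + 0.2784 + 0.08710 + 0.4215 = 0.7873 m·K/W
Q' = ΔT/ΣR = (90.3 °C − 20 °C)/0.7873 = 89.3 W/m

Q' = 89.3 W/m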